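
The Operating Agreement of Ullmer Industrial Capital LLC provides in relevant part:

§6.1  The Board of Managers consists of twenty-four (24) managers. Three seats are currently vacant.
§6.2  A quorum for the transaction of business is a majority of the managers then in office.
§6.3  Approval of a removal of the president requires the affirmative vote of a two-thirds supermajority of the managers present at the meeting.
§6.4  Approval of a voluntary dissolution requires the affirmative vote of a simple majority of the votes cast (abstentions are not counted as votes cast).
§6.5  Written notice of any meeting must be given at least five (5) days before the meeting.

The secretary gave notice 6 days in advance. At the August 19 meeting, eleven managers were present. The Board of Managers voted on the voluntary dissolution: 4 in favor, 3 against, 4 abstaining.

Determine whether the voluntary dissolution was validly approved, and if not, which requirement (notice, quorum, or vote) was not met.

Notice: 6 days given; 5 required (6 ≥ 5). Satisfied.
Quorum: 11 present; quorum is 11. Satisfied.
Vote: the voluntary dissolution requires a majority of the votes cast (11 present − 4 abstaining = 7). A majority of 7 is 4, so 4 affirmative votes are needed; 4 voted in favor. Satisfied.

Valid — all requirements satisfied.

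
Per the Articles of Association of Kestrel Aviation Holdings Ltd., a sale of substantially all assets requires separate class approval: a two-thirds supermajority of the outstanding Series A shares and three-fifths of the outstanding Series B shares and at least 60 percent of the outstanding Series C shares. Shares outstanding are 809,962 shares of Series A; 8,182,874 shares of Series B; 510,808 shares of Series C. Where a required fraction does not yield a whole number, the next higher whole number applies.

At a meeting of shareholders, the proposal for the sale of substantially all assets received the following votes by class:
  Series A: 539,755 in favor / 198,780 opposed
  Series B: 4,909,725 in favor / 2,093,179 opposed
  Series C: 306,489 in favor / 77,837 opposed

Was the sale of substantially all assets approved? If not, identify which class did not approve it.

Not approved — the Series A shares did not give the required vote.

Series A: 2/3 of 809962 = 539974.67, rounded up to 539975; 539,975 required, 539,755 in favor — not approved.
Series B: 3/5 of 8182874 = 4909724.40, rounded up to 4909725; 4,909,725 required, 4,909,725 in favor — approved.
Series C: 3/5 of 510808 = 306484.80, rounded up to 306485; 306,485 required, 306,489 in favor — approved.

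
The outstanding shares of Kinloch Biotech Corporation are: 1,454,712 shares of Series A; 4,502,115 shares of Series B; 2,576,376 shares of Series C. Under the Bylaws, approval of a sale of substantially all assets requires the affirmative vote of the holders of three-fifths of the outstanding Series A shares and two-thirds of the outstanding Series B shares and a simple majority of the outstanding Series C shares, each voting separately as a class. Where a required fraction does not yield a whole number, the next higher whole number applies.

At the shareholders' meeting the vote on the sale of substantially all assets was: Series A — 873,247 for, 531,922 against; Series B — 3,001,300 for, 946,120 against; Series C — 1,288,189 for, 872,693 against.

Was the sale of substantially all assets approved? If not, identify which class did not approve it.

Series A: 3/5 of 1454712 = 872827.20, rounded up to 872828; 872,828 required, 873,247 in favor — approved.
Series B: 2/3 of 4502115 = 3001410; 3,001,410 required, 3,001,300 in favor — not approved.
Series C: a majority of 2576376 is 1288189; 1,288,189 required, 1,288,189 in favor — approved.

Not approved — the Series B shares did not give the required vote.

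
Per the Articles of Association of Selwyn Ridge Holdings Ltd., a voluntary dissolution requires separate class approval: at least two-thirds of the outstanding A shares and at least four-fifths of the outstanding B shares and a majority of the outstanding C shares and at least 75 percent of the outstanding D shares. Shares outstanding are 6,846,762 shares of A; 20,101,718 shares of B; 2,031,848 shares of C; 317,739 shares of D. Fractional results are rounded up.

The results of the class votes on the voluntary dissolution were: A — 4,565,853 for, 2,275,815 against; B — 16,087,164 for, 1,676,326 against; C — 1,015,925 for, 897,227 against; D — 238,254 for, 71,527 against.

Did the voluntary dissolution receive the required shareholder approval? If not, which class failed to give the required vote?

Not approved — the D shares did not give the required vote.

A: 2/3 of 6846762 = 4564508; 4,564,508 required, 4,565,853 in favor — approved.
B: 4/5 of 20101718 = 16081374.40, rounded up to 16081375; 16,081,375 required, 16,087,164 in favor — approved.
C: a majority of 2031848 is 1015925; 1,015,925 required, 1,015,925 in favor — approved.
D: 3/4 of 317739 = 238304.25, rounded up to 238305; 238,305 required, 238,254 in favor — not approved.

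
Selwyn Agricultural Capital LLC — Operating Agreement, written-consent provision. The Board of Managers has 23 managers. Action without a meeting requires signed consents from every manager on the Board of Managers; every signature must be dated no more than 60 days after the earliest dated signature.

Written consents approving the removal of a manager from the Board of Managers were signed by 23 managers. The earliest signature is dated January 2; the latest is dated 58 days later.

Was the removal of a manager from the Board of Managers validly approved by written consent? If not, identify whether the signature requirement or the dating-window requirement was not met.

Signatures required: the unanimous vote of 23 — unanimous means all 23, so 23 needed; 23 signed. Sufficient.
Dating window: the latest signature is 58 days after the earliest; the limit is 60 days. Within the window.

Effective — both the signature and dating-window requirements are satisfied.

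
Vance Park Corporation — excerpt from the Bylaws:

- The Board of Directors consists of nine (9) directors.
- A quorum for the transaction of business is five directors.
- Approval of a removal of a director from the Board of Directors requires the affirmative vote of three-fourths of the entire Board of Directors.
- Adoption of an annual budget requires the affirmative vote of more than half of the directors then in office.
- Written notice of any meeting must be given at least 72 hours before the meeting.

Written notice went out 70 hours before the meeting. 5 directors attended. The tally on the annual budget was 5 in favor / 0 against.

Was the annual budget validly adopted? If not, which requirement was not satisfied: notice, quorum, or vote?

Notice: 70 hours given; 72 required (70 < 72). Not satisfied.
Quorum: 5 present; quorum is 5. Satisfied.
Vote: the annual budget requires a majority of the directors then in office (9). A majority of 9 is 5, so 5 affirmative votes are needed; 5 voted in favor. Satisfied.

Invalid — notice requirement not satisfied.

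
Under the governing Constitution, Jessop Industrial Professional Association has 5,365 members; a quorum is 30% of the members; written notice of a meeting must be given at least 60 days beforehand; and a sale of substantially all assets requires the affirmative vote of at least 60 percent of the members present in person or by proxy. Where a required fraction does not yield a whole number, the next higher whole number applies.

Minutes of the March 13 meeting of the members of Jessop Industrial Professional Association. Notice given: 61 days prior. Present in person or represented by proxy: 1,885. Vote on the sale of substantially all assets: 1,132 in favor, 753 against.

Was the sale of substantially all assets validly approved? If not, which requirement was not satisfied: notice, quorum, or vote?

Notice: 61 days given; 60 required. Satisfied.
Quorum: 30% of 5,365 = 1,609.50, rounded up to 1,610; 1,885 present. Satisfied.
Vote: requires three-fifths of those present (1,885); 3/5 of 1885 = 1131, so 1,131 needed; 1,132 in favor. Satisfied.

Valid — all requirements satisfied.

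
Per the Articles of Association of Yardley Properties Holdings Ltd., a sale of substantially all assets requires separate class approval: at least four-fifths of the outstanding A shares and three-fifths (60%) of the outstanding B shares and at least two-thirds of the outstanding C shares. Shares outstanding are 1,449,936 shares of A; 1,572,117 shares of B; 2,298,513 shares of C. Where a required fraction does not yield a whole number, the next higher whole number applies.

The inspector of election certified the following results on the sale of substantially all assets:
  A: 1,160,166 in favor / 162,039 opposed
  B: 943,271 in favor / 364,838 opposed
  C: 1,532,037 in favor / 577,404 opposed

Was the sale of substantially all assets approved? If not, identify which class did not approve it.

Not approved — the C shares did not give the required vote.

A: 4/5 of 1449936 = 1159948.80, rounded up to 1159949; 1,159,949 required, 1,160,166 in favor — approved.
B: 3/5 of 1572117 = 943270.20, rounded up to 943271; 943,271 required, 943,271 in favor — approved.
C: 2/3 of 2298513 = 1532342; 1,532,342 required, 1,532,037 in favor — not approved.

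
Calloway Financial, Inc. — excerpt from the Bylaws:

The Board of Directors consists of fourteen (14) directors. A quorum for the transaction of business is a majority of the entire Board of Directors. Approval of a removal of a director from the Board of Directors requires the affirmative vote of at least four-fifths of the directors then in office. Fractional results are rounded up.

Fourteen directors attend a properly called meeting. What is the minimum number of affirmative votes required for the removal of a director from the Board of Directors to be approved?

The removal of a director from the Board of Directors requires four-fifths of the directors then in office (14).
4/5 of 14 = 11.20, rounded up to 12.

12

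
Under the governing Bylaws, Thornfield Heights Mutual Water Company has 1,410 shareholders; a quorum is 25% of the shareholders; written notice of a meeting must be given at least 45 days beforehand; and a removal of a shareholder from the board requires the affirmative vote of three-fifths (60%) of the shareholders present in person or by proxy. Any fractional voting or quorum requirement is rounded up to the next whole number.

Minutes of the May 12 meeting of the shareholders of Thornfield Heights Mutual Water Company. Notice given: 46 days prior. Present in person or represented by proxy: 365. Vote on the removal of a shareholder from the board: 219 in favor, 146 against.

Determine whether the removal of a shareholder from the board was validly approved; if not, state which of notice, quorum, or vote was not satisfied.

Notice: 46 days given; 45 required. Satisfied.
Quorum: 25% of 1,410 = 352.50, rounded up to 353; 365 present. Satisfied.
Vote: requires three-fifths of those present (365); 3/5 of 365 = 219, so 219 needed; 219 in favor. Satisfied.

Valid — all requirements satisfied.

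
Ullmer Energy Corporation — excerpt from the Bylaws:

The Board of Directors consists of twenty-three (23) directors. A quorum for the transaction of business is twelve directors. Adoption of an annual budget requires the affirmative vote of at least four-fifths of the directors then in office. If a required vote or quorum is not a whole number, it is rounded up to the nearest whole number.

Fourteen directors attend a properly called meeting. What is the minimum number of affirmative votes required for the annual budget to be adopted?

19

The annual budget requires four-fifths of the directors then in office (23).
4/5 of 23 = 18.40, rounded up to 19.
(Only 14 can vote, so the annual budget cannot pass at this meeting, but the required vote is still 19.)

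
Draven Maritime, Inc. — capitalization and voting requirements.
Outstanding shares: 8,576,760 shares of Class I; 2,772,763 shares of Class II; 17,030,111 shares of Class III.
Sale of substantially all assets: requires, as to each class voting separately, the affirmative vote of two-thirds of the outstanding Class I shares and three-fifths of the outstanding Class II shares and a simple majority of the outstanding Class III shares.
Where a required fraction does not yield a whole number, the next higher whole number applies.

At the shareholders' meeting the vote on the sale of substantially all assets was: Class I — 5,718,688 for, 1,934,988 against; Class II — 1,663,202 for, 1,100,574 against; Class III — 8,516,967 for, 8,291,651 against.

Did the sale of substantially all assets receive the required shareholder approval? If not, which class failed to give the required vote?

Class I: 2/3 of 8576760 = 5717840; 5,717,840 required, 5,718,688 in favor — approved.
Class II: 3/5 of 2772763 = 1663657.80, rounded up to 1663658; 1,663,658 required, 1,663,202 in favor — not approved.
Class III: a majority of 17030111 is 8515056; 8,515,056 required, 8,516,967 in favor — approved.

Not approved — the Class II shares did not give the required vote.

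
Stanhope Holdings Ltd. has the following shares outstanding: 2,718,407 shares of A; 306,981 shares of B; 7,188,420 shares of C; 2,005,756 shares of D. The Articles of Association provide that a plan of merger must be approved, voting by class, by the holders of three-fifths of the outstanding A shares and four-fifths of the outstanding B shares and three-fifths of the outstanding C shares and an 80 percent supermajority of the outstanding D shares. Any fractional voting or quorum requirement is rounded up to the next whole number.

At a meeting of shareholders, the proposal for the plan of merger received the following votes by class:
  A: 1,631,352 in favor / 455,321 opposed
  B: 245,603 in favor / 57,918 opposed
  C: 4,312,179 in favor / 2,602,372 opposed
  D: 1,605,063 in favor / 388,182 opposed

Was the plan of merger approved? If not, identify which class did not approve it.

A: 3/5 of 2718407 = 1631044.20, rounded up to 1631045; 1,631,045 required, 1,631,352 in favor — approved.
B: 4/5 of 306981 = 245584.80, rounded up to 245585; 245,585 required, 245,603 in favor — approved.
C: 3/5 of 7188420 = 4313052; 4,313,052 required, 4,312,179 in favor — not approved.
D: 4/5 of 2005756 = 1604604.80, rounded up to 1604605; 1,604,605 required, 1,605,063 in favor — approved.

Not approved — the C shares did not give the required vote.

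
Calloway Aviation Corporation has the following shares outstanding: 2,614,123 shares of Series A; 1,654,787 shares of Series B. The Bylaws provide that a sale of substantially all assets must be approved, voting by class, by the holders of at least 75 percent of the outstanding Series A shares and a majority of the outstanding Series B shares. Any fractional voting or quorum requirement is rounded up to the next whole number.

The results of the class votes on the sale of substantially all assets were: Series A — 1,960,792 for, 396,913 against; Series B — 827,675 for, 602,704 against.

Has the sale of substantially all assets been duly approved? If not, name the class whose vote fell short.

Series A: 3/4 of 2614123 = 1960592.25, rounded up to 1960593; 1,960,593 required, 1,960,792 in favor — approved.
Series B: a majority of 1654787 is 827394; 827,394 required, 827,675 in favor — approved.

Approved — every class gave the required vote.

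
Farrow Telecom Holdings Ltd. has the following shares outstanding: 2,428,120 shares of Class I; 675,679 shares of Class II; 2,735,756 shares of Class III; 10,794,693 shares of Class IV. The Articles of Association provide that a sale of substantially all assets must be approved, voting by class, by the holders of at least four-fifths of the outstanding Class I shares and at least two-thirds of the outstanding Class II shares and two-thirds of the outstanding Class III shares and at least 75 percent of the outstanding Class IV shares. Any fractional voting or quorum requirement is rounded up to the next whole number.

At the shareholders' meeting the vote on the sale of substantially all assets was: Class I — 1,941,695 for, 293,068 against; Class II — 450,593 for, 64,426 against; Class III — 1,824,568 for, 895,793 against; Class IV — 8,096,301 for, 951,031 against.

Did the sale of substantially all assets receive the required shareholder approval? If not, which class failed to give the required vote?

Class I: 4/5 of 2428120 = 1942496; 1,942,496 required, 1,941,695 in favor — not approved.
Class II: 2/3 of 675679 = 450452.67, rounded up to 450453; 450,453 required, 450,593 in favor — approved.
Class III: 2/3 of 2735756 = 1823837.33, rounded up to 1823838; 1,823,838 required, 1,824,568 in favor — approved.
Class IV: 3/4 of 10794693 = 8096019.75, rounded up to 8096020; 8,096,020 required, 8,096,301 in favor — approved.

Not approved — the Class I shares did not give the required vote.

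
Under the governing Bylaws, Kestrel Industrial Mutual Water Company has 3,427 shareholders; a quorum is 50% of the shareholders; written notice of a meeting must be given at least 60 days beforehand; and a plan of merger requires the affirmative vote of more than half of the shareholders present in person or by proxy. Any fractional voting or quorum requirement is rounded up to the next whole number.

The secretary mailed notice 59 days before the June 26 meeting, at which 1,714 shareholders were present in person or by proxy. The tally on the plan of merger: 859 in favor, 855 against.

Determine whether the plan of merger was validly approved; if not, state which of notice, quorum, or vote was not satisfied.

Invalid — notice requirement not satisfied.

Notice: 59 days given; 60 required. Not satisfied.
Quorum: 50% of 3,427 = 1,713.50, rounded up to 1,714; 1,714 present. Satisfied.
Vote: requires a majority of those present (1,714); a majority of 1714 is 858, so 858 needed; 859 in favor. Satisfied.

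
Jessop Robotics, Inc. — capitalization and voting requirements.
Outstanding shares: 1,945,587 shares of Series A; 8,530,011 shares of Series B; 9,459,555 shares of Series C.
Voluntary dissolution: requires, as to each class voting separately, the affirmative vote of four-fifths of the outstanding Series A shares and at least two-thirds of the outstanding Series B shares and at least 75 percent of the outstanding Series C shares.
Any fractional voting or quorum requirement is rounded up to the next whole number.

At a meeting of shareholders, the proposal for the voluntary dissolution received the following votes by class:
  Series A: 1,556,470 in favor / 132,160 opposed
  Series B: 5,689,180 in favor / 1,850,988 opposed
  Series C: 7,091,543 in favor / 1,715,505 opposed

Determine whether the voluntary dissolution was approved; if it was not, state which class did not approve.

Series A: 4/5 of 1945587 = 1556469.60, rounded up to 1556470; 1,556,470 required, 1,556,470 in favor — approved.
Series B: 2/3 of 8530011 = 5686674; 5,686,674 required, 5,689,180 in favor — approved.
Series C: 3/4 of 9459555 = 7094666.25, rounded up to 7094667; 7,094,667 required, 7,091,543 in favor — not approved.

Not approved — the Series C shares did not give the required vote.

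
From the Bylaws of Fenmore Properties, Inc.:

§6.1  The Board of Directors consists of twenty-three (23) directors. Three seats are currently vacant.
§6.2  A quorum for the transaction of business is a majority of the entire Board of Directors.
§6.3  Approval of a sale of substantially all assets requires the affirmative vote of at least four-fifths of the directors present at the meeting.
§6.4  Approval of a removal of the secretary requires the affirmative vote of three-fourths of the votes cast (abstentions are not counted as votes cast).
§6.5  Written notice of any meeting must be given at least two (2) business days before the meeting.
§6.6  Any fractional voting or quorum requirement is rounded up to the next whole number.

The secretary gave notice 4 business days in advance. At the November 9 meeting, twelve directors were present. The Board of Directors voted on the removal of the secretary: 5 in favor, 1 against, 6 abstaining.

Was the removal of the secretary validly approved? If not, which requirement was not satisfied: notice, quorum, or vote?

Valid — all requirements satisfied.

Notice: 4 business days given; 2 required (4 ≥ 2). Satisfied.
Quorum: 12 present; quorum is 12. Satisfied.
Vote: the removal of the secretary requires three-fourths of the votes cast (12 present − 6 abstaining = 6). 3/4 of 6 = 4.50, rounded up to 5, so 5 affirmative votes are needed; 5 voted in favor. Satisfied.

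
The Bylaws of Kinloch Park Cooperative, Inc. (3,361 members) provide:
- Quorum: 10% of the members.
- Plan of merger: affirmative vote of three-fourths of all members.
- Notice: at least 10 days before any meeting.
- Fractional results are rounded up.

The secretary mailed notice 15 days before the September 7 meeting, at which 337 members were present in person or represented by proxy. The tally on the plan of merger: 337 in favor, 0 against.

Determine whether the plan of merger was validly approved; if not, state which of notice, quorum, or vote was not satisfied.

Invalid — vote requirement not satisfied.

Notice: 15 days given; 10 required. Satisfied.
Quorum: 10% of 3,361 = 336.10, rounded up to 337; 337 present. Satisfied.
Vote: requires three-fourths of all members (3,361); 3/4 of 3361 = 2520.75, rounded up to 2521, so 2,521 needed; 337 in favor. Not satisfied.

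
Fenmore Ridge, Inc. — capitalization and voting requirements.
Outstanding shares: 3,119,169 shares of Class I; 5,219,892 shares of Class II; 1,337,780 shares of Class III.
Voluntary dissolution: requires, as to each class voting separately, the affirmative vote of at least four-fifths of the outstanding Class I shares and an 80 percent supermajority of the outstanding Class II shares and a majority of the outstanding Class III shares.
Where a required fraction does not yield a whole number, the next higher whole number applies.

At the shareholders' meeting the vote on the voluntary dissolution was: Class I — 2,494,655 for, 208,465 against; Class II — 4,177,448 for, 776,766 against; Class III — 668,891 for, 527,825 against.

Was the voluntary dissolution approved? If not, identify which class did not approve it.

Not approved — the Class I shares did not give the required vote.

Class I: 4/5 of 3119169 = 2495335.20, rounded up to 2495336; 2,495,336 required, 2,494,655 in favor — not approved.
Class II: 4/5 of 5219892 = 4175913.60, rounded up to 4175914; 4,175,914 required, 4,177,448 in favor — approved.
Class III: a majority of 1337780 is 668891; 668,891 required, 668,891 in favor — approved.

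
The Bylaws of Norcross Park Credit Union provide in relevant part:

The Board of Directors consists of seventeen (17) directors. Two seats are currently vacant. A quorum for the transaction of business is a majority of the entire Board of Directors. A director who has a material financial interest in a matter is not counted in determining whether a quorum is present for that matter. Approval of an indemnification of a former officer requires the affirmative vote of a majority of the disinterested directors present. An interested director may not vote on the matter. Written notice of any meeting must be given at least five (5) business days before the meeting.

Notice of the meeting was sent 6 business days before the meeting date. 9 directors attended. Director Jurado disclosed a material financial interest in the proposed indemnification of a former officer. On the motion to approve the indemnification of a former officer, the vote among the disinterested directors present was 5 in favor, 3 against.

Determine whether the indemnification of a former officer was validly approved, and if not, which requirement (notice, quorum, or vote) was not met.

Notice: 6 business days given; 5 required (6 ≥ 5). Satisfied.
Quorum: 9 present, but the 1 interested director does not count, leaving 8. Quorum is 9. Not satisfied.
Vote: the indemnification of a former officer requires a majority of the disinterested directors present (9 − 1 = 8). A majority of 8 is 5, so 5 affirmative votes are needed; 5 voted in favor. Satisfied. (Moot — without a quorum no business can be validly transacted.)

Invalid — quorum requirement not satisfied.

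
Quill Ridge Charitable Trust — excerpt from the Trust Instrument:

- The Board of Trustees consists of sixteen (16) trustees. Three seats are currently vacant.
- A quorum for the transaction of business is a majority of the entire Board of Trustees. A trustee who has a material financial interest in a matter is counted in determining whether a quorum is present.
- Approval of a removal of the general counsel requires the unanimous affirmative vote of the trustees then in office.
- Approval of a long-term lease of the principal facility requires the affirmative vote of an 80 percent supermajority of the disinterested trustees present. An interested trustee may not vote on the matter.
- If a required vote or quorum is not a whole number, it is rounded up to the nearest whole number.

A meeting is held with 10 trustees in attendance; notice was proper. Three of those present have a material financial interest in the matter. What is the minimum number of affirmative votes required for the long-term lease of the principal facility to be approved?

The long-term lease of the principal facility requires four-fifths of the disinterested trustees present (10 − 3 = 7).
4/5 of 7 = 5.60, rounded up to 6.

6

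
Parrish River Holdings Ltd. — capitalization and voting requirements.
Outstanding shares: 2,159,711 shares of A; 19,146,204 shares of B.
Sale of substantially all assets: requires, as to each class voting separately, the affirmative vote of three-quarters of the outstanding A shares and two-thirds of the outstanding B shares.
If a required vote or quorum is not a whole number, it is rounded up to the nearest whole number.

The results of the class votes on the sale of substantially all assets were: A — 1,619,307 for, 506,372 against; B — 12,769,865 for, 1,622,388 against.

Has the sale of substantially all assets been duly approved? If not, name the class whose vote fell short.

A: 3/4 of 2159711 = 1619783.25, rounded up to 1619784; 1,619,784 required, 1,619,307 in favor — not approved.
B: 2/3 of 19146204 = 12764136; 12,764,136 required, 12,769,865 in favor — approved.

Not approved — the A shares did not give the required vote.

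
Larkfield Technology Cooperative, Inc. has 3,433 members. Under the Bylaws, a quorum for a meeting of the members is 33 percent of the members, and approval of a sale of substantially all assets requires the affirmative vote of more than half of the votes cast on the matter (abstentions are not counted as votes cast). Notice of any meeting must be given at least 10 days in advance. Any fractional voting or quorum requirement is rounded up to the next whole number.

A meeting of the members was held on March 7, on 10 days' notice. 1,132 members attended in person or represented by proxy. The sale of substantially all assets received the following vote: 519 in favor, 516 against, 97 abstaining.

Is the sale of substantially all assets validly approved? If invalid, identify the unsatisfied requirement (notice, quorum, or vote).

Notice: 10 days given; 10 required. Satisfied.
Quorum: 33% of 3,433 = 1,132.89, rounded up to 1,133; 1,132 present. Not satisfied.
Vote: requires a majority of the votes cast (1,132 − 97 abstaining = 1,035); a majority of 1035 is 518, so 518 needed; 519 in favor. Satisfied.

Invalid — quorum requirement not satisfied.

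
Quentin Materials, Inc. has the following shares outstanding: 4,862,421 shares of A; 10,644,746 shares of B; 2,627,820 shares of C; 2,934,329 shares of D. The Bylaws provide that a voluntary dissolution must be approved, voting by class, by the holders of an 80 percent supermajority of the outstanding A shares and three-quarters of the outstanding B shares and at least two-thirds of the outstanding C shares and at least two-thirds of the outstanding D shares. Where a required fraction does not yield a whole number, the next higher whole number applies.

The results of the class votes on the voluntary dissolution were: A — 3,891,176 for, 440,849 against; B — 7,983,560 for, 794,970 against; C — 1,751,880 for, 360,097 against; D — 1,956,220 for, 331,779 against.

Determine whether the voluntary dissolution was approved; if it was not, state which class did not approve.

Approved — every class gave the required vote.

A: 4/5 of 4862421 = 3889936.80, rounded up to 3889937; 3,889,937 required, 3,891,176 in favor — approved.
B: 3/4 of 10644746 = 7983559.50, rounded up to 7983560; 7,983,560 required, 7,983,560 in favor — approved.
C: 2/3 of 2627820 = 1751880; 1,751,880 required, 1,751,880 in favor — approved.
D: 2/3 of 2934329 = 1956219.33, rounded up to 1956220; 1,956,220 required, 1,956,220 in favor — approved.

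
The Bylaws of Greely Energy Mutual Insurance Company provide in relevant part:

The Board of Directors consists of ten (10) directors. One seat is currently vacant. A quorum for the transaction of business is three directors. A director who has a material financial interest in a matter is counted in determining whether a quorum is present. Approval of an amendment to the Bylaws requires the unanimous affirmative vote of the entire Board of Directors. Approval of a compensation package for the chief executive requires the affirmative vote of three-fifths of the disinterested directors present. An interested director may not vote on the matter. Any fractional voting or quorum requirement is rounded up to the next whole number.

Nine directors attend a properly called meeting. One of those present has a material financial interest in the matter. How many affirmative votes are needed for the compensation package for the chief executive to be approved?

The compensation package for the chief executive requires three-fifths of the disinterested directors present (9 − 1 = 8).
3/5 of 8 = 4.80, rounded up to 5.

5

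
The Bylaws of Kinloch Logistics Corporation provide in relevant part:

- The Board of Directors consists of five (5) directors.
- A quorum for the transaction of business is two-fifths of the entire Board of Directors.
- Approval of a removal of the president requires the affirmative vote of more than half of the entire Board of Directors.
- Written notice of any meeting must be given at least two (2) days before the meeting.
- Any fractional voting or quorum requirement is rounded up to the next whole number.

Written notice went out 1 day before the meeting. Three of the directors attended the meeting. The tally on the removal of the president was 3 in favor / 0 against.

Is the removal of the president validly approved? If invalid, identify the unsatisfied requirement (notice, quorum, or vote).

Invalid — notice requirement not satisfied.

Notice: 1 day given; 2 required (1 < 2). Not satisfied.
Quorum: 3 present; quorum is 2. Satisfied.
Vote: the removal of the president requires a majority of the entire Board of Directors (5). A majority of 5 is 3, so 3 affirmative votes are needed; 3 voted in favor. Satisfied.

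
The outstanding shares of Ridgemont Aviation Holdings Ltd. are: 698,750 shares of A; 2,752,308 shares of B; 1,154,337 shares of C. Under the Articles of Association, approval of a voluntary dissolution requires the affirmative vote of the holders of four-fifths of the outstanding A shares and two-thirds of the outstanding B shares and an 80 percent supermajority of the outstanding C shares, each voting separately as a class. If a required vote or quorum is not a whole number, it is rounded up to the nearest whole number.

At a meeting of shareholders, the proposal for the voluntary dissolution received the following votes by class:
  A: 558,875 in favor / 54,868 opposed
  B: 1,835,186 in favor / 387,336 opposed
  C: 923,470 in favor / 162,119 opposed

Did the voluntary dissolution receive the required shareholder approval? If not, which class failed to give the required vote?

Not approved — the A shares did not give the required vote.

A: 4/5 of 698750 = 559000; 559,000 required, 558,875 in favor — not approved.
B: 2/3 of 2752308 = 1834872; 1,834,872 required, 1,835,186 in favor — approved.
C: 4/5 of 1154337 = 923469.60, rounded up to 923470; 923,470 required, 923,470 in favor — approved.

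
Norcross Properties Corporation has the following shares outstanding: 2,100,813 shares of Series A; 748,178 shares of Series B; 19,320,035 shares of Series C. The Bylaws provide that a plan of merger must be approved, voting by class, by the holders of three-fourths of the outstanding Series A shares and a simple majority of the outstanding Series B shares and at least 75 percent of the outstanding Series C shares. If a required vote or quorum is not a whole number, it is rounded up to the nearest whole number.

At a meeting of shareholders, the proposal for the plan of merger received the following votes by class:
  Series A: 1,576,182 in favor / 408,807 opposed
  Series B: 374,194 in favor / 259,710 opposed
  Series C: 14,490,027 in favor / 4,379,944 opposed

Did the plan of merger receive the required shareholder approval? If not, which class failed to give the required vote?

Approved — every class gave the required vote.

Series A: 3/4 of 2100813 = 1575609.75, rounded up to 1575610; 1,575,610 required, 1,576,182 in favor — approved.
Series B: a majority of 748178 is 374090; 374,090 required, 374,194 in favor — approved.
Series C: 3/4 of 19320035 = 14490026.25, rounded up to 14490027; 14,490,027 required, 14,490,027 in favor — approved.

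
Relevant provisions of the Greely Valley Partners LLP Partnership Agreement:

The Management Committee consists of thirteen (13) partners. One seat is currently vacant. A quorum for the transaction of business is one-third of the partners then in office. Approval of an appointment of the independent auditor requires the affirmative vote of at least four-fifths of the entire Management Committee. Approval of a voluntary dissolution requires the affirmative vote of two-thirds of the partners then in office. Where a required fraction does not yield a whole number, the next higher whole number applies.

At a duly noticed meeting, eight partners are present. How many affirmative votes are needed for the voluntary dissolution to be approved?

8

The voluntary dissolution requires two-thirds of the partners then in office (12).
2/3 of 12 = 8.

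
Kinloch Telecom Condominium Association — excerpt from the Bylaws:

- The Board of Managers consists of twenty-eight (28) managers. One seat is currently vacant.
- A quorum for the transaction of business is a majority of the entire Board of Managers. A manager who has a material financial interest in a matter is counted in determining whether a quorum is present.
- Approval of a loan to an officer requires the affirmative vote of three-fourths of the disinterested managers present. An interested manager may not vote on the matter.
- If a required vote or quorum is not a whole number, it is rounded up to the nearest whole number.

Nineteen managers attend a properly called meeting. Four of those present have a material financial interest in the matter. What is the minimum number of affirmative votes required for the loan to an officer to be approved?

12

The loan to an officer requires three-fourths of the disinterested managers present (19 − 4 = 15).
3/4 of 15 = 11.25, rounded up to 12.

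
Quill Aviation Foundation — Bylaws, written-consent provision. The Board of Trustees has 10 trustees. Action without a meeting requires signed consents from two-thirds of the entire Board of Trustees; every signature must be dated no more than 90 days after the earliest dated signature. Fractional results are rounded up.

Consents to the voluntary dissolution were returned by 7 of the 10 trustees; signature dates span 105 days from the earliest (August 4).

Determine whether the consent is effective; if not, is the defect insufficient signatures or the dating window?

Not effective — dating-window requirement not satisfied.

Signatures required: two-thirds of 10 — 2/3 of 10 = 6.67, rounded up to 7, so 7 needed; 7 signed. Sufficient.
Dating window: the latest signature is 105 days after the earliest; the limit is 90 days. Outside the window.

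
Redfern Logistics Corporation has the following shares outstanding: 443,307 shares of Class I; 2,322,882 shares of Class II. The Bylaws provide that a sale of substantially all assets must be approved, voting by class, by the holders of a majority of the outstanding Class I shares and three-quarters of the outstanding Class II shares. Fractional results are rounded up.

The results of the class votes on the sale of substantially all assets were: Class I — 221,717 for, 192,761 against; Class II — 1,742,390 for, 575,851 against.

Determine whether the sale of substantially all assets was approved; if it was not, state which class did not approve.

Class I: a majority of 443307 is 221654; 221,654 required, 221,717 in favor — approved.
Class II: 3/4 of 2322882 = 1742161.50, rounded up to 1742162; 1,742,162 required, 1,742,390 in favor — approved.

Approved — every class gave the required vote.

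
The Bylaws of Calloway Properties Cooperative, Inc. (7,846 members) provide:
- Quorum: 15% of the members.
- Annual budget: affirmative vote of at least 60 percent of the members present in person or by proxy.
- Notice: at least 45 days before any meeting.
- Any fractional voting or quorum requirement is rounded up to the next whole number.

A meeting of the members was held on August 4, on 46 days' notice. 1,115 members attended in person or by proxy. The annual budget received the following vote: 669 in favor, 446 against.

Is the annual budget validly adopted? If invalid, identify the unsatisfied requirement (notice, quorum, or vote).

Invalid — quorum requirement not satisfied.

Notice: 46 days given; 45 required. Satisfied.
Quorum: 15% of 7,846 = 1,176.90, rounded up to 1,177; 1,115 present. Not satisfied.
Vote: requires three-fifths of those present (1,115); 3/5 of 1115 = 669, so 669 needed; 669 in favor. Satisfied.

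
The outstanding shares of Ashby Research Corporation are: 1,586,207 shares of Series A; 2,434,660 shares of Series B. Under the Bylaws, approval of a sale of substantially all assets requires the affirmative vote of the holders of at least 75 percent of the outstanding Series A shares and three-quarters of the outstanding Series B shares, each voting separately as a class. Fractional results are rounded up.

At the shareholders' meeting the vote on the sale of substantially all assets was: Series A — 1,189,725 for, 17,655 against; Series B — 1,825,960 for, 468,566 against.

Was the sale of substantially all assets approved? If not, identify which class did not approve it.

Series A: 3/4 of 1586207 = 1189655.25, rounded up to 1189656; 1,189,656 required, 1,189,725 in favor — approved.
Series B: 3/4 of 2434660 = 1825995; 1,825,995 required, 1,825,960 in favor — not approved.

Not approved — the Series B shares did not give the required vote.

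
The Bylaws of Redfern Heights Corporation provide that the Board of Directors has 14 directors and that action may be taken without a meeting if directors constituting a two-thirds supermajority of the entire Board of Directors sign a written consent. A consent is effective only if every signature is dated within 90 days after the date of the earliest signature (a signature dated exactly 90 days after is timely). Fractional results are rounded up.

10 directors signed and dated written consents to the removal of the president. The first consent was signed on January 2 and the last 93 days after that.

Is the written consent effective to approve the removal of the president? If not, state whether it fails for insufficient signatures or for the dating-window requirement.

Not effective — dating-window requirement not satisfied.

Signatures required: a two-thirds supermajority of 14 — 2/3 of 14 = 9.33, rounded up to 10, so 10 needed; 10 signed. Sufficient.
Dating window: the latest signature is 93 days after the earliest; the limit is 90 days. Outside the window.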